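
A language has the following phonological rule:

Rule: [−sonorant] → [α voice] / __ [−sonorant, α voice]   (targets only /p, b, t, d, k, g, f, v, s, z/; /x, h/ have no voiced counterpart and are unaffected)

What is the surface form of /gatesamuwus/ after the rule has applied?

gatesamuwus

No segment of /gatesamuwus/ meets the structural description of the rule, so the form surfaces unchanged.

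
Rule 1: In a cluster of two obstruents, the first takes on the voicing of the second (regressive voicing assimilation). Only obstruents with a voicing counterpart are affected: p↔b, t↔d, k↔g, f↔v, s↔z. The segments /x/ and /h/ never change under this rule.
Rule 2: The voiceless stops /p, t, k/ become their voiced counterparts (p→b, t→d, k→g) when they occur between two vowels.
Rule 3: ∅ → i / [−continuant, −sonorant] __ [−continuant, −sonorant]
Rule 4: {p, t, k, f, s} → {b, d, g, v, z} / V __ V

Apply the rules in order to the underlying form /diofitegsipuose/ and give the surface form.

Rule 1 (regressive voicing assimilation): /g/ precedes the voiceless obstruent /s/, so it devoices to [k] by assimilation. /diofitegsipuose/ → diofiteksipuose.
Rule 2 (intervocalic voicing): /t/ is a voiceless stop between vowels /i/ and /e/, so it voices to [d]. /p/ is a voiceless stop between vowels /i/ and /u/, so it voices to [b]. /diofiteksipuose/ → diofideksibuose.
Rule 3 (stop-cluster i-epenthesis): no segment meets the environment; /diofideksibuose/ is unchanged.
Rule 4 (intervocalic voicing): /f/ is a voiceless obstruent between vowels /o/ and /i/, so it voices to [v]. /s/ is a voiceless obstruent between vowels /o/ and /e/, so it voices to [z]. /diofideksibuose/ → diovideksibuoze.

diovideksibuoze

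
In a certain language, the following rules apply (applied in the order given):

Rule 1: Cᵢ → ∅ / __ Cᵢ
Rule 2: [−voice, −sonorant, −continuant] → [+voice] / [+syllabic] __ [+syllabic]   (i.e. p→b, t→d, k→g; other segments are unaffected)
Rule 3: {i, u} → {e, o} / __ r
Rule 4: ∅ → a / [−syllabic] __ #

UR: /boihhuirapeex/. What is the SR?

Rule 1 (degemination): /hh/ is a geminate; the first /h/ deletes. /boihhuirapeex/ → boihuirapeex.
Rule 2 (intervocalic voicing): /p/ is a voiceless stop between vowels /a/ and /e/, so it voices to [b]. /boihuirapeex/ → boihuirabeex.
Rule 3 (pre-rhotic lowering): /i/ is a high vowel immediately before /r/, so it lowers to [e]. /boihuirabeex/ → boihuerabeex.
Rule 4 (final a-epenthesis): the form ends in the consonant /x/, so [a] is inserted word-finally. /boihuerabeex/ → boihuerabeexa.

boihuerabeexa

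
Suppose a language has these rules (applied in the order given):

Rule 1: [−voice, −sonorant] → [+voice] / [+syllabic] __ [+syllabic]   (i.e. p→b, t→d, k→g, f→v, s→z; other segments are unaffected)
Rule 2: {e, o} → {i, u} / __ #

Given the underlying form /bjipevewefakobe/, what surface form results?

Rule 1 (intervocalic voicing): /p/ is a voiceless obstruent between vowels /i/ and /e/, so it voices to [b]. /f/ is a voiceless obstruent between vowels /e/ and /a/, so it voices to [v]. /k/ is a voiceless obstruent between vowels /a/ and /o/, so it voices to [g]. /bjipevewefakobe/ → bjibevewevagobe.
Rule 2 (final vowel raising): /e/ is a mid vowel in word-final position, so it raises to [i]. /bjibevewevagobe/ → bjibevewevagobi.

bjibevewevagobi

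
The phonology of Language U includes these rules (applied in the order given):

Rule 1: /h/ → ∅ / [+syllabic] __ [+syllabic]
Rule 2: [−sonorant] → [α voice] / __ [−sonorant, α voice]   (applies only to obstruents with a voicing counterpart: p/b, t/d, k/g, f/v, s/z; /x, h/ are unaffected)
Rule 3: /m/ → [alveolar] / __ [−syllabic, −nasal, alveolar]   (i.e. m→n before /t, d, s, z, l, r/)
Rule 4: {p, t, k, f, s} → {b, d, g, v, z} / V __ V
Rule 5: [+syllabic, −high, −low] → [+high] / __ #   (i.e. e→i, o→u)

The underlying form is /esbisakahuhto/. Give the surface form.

Rule 1 (intervocalic h-deletion): /h/ occurs between vowels /a/ and /u/, so it deletes. /esbisakahuhto/ → esbisakauhto.
Rule 2 (regressive voicing assimilation): /s/ precedes the voiced obstruent /b/, so it voices to [z] by assimilation. /esbisakauhto/ → ezbisakauhto.
Rule 3 (nasal place assimilation): no segment meets the environment; /ezbisakauhto/ is unchanged.
Rule 4 (intervocalic voicing): /s/ is a voiceless obstruent between vowels /i/ and /a/, so it voices to [z]. /k/ is a voiceless obstruent between vowels /a/ and /a/, so it voices to [g]. /ezbisakauhto/ → ezbizagauhto.
Rule 5 (final vowel raising): /o/ is a mid vowel in word-final position, so it raises to [u]. /ezbizagauhto/ → ezbizagauhtu.

ezbizagauhtu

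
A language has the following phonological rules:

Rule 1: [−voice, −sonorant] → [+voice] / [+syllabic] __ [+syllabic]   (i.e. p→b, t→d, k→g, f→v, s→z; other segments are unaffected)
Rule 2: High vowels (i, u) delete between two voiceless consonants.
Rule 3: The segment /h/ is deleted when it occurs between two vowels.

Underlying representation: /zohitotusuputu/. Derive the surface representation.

zoidoduzubudu

Rule 1 (intervocalic voicing): /t/ is a voiceless obstruent between vowels /i/ and /o/, so it voices to [d]. /t/ is a voiceless obstruent between vowels /o/ and /u/, so it voices to [d]. /s/ is a voiceless obstruent between vowels /u/ and /u/, so it voices to [z]. /p/ is a voiceless obstruent between vowels /u/ and /u/, so it voices to [b]. /t/ is a voiceless obstruent between vowels /u/ and /u/, so it voices to [d]. /zohitotusuputu/ → zohidoduzubudu.
Rule 2 (high vowel syncope): no segment meets the environment; /zohidoduzubudu/ is unchanged.
Rule 3 (intervocalic h-deletion): /h/ occurs between vowels /o/ and /i/, so it deletes. /zohidoduzubudu/ → zoidoduzubudu.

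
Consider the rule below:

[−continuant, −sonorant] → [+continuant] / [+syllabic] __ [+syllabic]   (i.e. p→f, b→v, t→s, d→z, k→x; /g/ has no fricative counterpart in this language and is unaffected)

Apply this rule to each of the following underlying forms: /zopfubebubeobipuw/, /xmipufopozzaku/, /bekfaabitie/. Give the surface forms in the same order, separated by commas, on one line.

/zopfubebubeobipuw/: /b/ is a stop between vowels /u/ and /e/, so it spirantizes to the fricative [v]. /b/ is a stop between vowels /e/ and /u/, so it spirantizes to the fricative [v]. /b/ is a stop between vowels /u/ and /e/, so it spirantizes to the fricative [v]. /b/ is a stop between vowels /o/ and /i/, so it spirantizes to the fricative [v]. /p/ is a stop between vowels /i/ and /u/, so it spirantizes to the fricative [f]. → [zopfuvevuveovifuw].
/xmipufopozzaku/: /p/ is a stop between vowels /i/ and /u/, so it spirantizes to the fricative [f]. /p/ is a stop between vowels /o/ and /o/, so it spirantizes to the fricative [f]. /k/ is a stop between vowels /a/ and /u/, so it spirantizes to the fricative [x]. → [xmifufofozzaxu].
/bekfaabitie/: /b/ is a stop between vowels /a/ and /i/, so it spirantizes to the fricative [v]. /t/ is a stop between vowels /i/ and /i/, so it spirantizes to the fricative [s]. → [bekfaavisie].

zopfuvevuveovifuw, xmifufofozzaxu, bekfaavisie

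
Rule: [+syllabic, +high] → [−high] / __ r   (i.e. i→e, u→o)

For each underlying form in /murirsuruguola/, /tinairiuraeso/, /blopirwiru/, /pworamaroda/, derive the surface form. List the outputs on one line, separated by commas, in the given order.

/murirsuruguola/: /u/ is a high vowel immediately before /r/, so it lowers to [o]. /i/ is a high vowel immediately before /r/, so it lowers to [e]. /u/ is a high vowel immediately before /r/, so it lowers to [o]. → [morersoruguola].
/tinairiuraeso/: /i/ is a high vowel immediately before /r/, so it lowers to [e]. /u/ is a high vowel immediately before /r/, so it lowers to [o]. → [tinaerioraeso].
/blopirwiru/: /i/ is a high vowel immediately before /r/, so it lowers to [e]. /i/ is a high vowel immediately before /r/, so it lowers to [e]. → [bloperweru].
/pworamaroda/: the rule's environment is not met; surfaces unchanged as [pworamaroda].

morersoruguola, tinaerioraeso, bloperweru, pworamaroda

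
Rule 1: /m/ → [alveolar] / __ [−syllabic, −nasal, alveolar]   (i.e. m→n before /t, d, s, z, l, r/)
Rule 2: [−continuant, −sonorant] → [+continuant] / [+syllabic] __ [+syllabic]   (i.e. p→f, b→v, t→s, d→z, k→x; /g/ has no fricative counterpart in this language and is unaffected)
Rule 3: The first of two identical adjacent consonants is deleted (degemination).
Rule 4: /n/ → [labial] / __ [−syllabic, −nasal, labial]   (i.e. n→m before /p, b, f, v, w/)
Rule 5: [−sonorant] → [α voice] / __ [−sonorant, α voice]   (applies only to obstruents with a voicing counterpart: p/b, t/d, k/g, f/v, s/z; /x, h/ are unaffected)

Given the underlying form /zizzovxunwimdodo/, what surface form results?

zizofxumwindozo

Rule 1 (nasal place assimilation): /m/ precedes the alveolar consonant /d/, so it assimilates in place to [n]. /zizzovxunwimdodo/ → zizzovxunwindodo.
Rule 2 (intervocalic spirantization): /d/ is a stop between vowels /o/ and /o/, so it spirantizes to the fricative [z]. /zizzovxunwindodo/ → zizzovxunwindozo.
Rule 3 (degemination): /zz/ is a geminate; the first /z/ deletes. /zizzovxunwindozo/ → zizovxunwindozo.
Rule 4 (nasal place assimilation): /n/ precedes the labial consonant /w/, so it assimilates in place to [m]. /zizovxunwindozo/ → zizovxumwindozo.
Rule 5 (regressive voicing assimilation): /v/ precedes the voiceless obstruent /x/, so it devoices to [f] by assimilation. /zizovxumwindozo/ → zizofxumwindozo.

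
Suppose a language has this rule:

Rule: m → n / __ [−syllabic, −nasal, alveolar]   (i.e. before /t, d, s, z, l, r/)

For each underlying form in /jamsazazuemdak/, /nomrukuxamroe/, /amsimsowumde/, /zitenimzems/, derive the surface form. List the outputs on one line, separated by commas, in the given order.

jansazazuendak, nonrukuxanroe, ansinsowunde, ziteninzens

/jamsazazuemdak/: /m/ precedes the alveolar consonant /s/, so it assimilates in place to [n]. /m/ precedes the alveolar consonant /d/, so it assimilates in place to [n]. → [jansazazuendak].
/nomrukuxamroe/: /m/ precedes the alveolar consonant /r/, so it assimilates in place to [n]. /m/ precedes the alveolar consonant /r/, so it assimilates in place to [n]. → [nonrukuxanroe].
/amsimsowumde/: /m/ precedes the alveolar consonant /s/, so it assimilates in place to [n]. /m/ precedes the alveolar consonant /s/, so it assimilates in place to [n]. /m/ precedes the alveolar consonant /d/, so it assimilates in place to [n]. → [ansinsowunde].
/zitenimzems/: /m/ precedes the alveolar consonant /z/, so it assimilates in place to [n]. /m/ precedes the alveolar consonant /s/, so it assimilates in place to [n]. → [ziteninzens].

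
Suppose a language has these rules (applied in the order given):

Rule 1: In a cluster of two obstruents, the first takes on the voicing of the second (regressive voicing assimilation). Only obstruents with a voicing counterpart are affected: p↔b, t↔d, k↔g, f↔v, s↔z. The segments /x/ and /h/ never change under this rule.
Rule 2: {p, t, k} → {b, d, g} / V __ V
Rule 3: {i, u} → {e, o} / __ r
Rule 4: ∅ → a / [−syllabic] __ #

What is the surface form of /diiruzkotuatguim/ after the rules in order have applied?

Rule 1 (regressive voicing assimilation): /z/ precedes the voiceless obstruent /k/, so it devoices to [s] by assimilation. /t/ precedes the voiced obstruent /g/, so it voices to [d] by assimilation. /diiruzkotuatguim/ → diiruskotuadguim.
Rule 2 (intervocalic voicing): /t/ is a voiceless stop between vowels /o/ and /u/, so it voices to [d]. /diiruskotuadguim/ → diiruskoduadguim.
Rule 3 (pre-rhotic lowering): /i/ is a high vowel immediately before /r/, so it lowers to [e]. /diiruskoduadguim/ → dieruskoduadguim.
Rule 4 (final a-epenthesis): the form ends in the consonant /m/, so [a] is inserted word-finally. /dieruskoduadguim/ → dieruskoduadguima.

dieruskoduadguima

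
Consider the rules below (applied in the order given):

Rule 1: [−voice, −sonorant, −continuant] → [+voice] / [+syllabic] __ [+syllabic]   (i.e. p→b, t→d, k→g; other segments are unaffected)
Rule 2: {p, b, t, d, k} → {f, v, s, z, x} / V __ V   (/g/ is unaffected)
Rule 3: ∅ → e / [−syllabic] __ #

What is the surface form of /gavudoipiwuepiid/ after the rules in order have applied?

Rule 1 (intervocalic voicing): /p/ is a voiceless stop between vowels /i/ and /i/, so it voices to [b]. /p/ is a voiceless stop between vowels /e/ and /i/, so it voices to [b]. /gavudoipiwuepiid/ → gavudoibiwuebiid.
Rule 2 (intervocalic spirantization): /d/ is a stop between vowels /u/ and /o/, so it spirantizes to the fricative [z]. /b/ is a stop between vowels /i/ and /i/, so it spirantizes to the fricative [v]. /b/ is a stop between vowels /e/ and /i/, so it spirantizes to the fricative [v]. /gavudoibiwuebiid/ → gavuzoiviwueviid.
Rule 3 (final e-epenthesis): the form ends in the consonant /d/, so [e] is inserted word-finally. /gavuzoiviwueviid/ → gavuzoiviwueviide.

gavuzoiviwueviide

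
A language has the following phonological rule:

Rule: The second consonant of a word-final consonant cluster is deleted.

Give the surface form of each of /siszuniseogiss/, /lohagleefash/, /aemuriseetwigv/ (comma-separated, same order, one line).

siszuniseogis, lohagleefas, aemuriseetwig

/siszuniseogiss/: /s/ is the second consonant of a word-final cluster /ss/, so it deletes. → [siszuniseogis].
/lohagleefash/: /h/ is the second consonant of a word-final cluster /sh/, so it deletes. → [lohagleefas].
/aemuriseetwigv/: /v/ is the second consonant of a word-final cluster /gv/, so it deletes. → [aemuriseetwig].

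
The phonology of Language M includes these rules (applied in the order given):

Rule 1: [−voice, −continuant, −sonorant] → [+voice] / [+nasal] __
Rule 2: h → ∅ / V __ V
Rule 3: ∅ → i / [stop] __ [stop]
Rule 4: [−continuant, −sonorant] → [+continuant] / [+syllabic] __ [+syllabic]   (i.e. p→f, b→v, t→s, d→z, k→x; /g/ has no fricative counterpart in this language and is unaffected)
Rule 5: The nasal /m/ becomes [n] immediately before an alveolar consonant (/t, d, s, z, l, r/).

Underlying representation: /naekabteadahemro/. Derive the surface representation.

Rule 1 (post-nasal voicing): no segment meets the environment; /naekabteadahemro/ is unchanged.
Rule 2 (intervocalic h-deletion): /h/ occurs between vowels /a/ and /e/, so it deletes. /naekabteadahemro/ → naekabteadaemro.
Rule 3 (stop-cluster i-epenthesis): /b/ and /t/ form a stop–stop cluster, so [i] is inserted between them. /naekabteadaemro/ → naekabiteadaemro.
Rule 4 (intervocalic spirantization): /k/ is a stop between vowels /e/ and /a/, so it spirantizes to the fricative [x]. /b/ is a stop between vowels /a/ and /i/, so it spirantizes to the fricative [v]. /t/ is a stop between vowels /i/ and /e/, so it spirantizes to the fricative [s]. /d/ is a stop between vowels /a/ and /a/, so it spirantizes to the fricative [z]. /naekabiteadaemro/ → naexaviseazaemro.
Rule 5 (nasal place assimilation): /m/ precedes the alveolar consonant /r/, so it assimilates in place to [n]. /naexaviseazaemro/ → naexaviseazaenro.

naexaviseazaenro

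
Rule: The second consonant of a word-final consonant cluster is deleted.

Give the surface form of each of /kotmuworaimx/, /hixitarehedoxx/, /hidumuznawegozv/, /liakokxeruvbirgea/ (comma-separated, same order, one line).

kotmuworaim, hixitarehedox, hidumuznawegoz, liakokxeruvbirgea

/kotmuworaimx/: /x/ is the second consonant of a word-final cluster /mx/, so it deletes. → [kotmuworaim].
/hixitarehedoxx/: /x/ is the second consonant of a word-final cluster /xx/, so it deletes. → [hixitarehedox].
/hidumuznawegozv/: /v/ is the second consonant of a word-final cluster /zv/, so it deletes. → [hidumuznawegoz].
/liakokxeruvbirgea/: the rule's environment is not met; surfaces unchanged as [liakokxeruvbirgea].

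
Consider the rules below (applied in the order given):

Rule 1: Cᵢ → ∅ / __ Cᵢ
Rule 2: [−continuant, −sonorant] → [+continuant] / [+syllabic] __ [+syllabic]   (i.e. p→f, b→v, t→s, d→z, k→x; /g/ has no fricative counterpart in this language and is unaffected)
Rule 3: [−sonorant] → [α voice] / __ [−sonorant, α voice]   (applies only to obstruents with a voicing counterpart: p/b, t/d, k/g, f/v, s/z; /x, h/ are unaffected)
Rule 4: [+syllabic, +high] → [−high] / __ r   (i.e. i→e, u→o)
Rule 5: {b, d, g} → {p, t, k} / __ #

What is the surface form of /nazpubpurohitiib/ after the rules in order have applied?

Rule 1 (degemination): no segment meets the environment; /nazpubpurohitiib/ is unchanged.
Rule 2 (intervocalic spirantization): /t/ is a stop between vowels /i/ and /i/, so it spirantizes to the fricative [s]. /nazpubpurohitiib/ → nazpubpurohisiib.
Rule 3 (regressive voicing assimilation): /z/ precedes the voiceless obstruent /p/, so it devoices to [s] by assimilation. /b/ precedes the voiceless obstruent /p/, so it devoices to [p] by assimilation. /nazpubpurohisiib/ → naspuppurohisiib.
Rule 4 (pre-rhotic lowering): /u/ is a high vowel immediately before /r/, so it lowers to [o]. /naspuppurohisiib/ → naspupporohisiib.
Rule 5 (final devoicing): /b/ is a voiced stop in word-final position, so it devoices to [p]. /naspupporohisiib/ → naspupporohisiip.

naspupporohisiip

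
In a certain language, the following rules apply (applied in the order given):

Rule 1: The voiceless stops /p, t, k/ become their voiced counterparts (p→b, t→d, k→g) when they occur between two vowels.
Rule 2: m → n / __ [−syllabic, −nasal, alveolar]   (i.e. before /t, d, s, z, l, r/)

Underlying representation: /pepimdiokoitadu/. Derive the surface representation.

Rule 1 (intervocalic voicing): /p/ is a voiceless stop between vowels /e/ and /i/, so it voices to [b]. /k/ is a voiceless stop between vowels /o/ and /o/, so it voices to [g]. /t/ is a voiceless stop between vowels /i/ and /a/, so it voices to [d]. /pepimdiokoitadu/ → pebimdiogoidadu.
Rule 2 (nasal place assimilation): /m/ precedes the alveolar consonant /d/, so it assimilates in place to [n]. /pebimdiogoidadu/ → pebindiogoidadu.

pebindiogoidadu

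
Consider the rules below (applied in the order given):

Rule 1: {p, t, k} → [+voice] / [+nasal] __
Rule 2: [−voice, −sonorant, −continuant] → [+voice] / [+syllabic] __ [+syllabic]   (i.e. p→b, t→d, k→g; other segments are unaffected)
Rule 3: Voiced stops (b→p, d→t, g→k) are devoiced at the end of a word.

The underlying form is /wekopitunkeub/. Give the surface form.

Rule 1 (post-nasal voicing): /k/ is a voiceless stop immediately after the nasal /n/, so it voices to [g]. /wekopitunkeub/ → wekopitungeub.
Rule 2 (intervocalic voicing): /k/ is a voiceless stop between vowels /e/ and /o/, so it voices to [g]. /p/ is a voiceless stop between vowels /o/ and /i/, so it voices to [b]. /t/ is a voiceless stop between vowels /i/ and /u/, so it voices to [d]. /wekopitungeub/ → wegobidungeub.
Rule 3 (final devoicing): /b/ is a voiced stop in word-final position, so it devoices to [p]. /wegobidungeub/ → wegobidungeup.

wegobidungeup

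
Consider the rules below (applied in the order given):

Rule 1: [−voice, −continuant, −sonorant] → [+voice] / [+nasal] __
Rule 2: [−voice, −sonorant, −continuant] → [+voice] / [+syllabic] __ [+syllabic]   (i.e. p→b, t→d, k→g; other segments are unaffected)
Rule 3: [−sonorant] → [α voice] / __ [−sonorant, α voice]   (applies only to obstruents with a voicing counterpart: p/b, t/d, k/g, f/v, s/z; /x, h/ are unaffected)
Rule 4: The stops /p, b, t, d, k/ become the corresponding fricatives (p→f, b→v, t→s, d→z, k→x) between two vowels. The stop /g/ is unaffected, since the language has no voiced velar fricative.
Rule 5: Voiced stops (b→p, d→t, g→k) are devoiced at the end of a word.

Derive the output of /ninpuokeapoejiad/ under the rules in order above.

ninbuogeavoejiat

Rule 1 (post-nasal voicing): /p/ is a voiceless stop immediately after the nasal /n/, so it voices to [b]. /ninpuokeapoejiad/ → ninbuokeapoejiad.
Rule 2 (intervocalic voicing): /k/ is a voiceless stop between vowels /o/ and /e/, so it voices to [g]. /p/ is a voiceless stop between vowels /a/ and /o/, so it voices to [b]. /ninbuokeapoejiad/ → ninbuogeaboejiad.
Rule 3 (regressive voicing assimilation): no segment meets the environment; /ninbuogeaboejiad/ is unchanged.
Rule 4 (intervocalic spirantization): /b/ is a stop between vowels /a/ and /o/, so it spirantizes to the fricative [v]. /ninbuogeaboejiad/ → ninbuogeavoejiad.
Rule 5 (final devoicing): /d/ is a voiced stop in word-final position, so it devoices to [t]. /ninbuogeavoejiad/ → ninbuogeavoejiat.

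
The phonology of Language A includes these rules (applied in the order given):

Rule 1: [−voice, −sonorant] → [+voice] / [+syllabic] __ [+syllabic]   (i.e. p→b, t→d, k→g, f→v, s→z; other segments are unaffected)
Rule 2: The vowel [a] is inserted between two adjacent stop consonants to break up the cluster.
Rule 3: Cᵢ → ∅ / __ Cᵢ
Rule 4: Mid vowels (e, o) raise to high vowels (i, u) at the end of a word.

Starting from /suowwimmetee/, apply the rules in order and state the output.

suowimedei

Rule 1 (intervocalic voicing): /t/ is a voiceless obstruent between vowels /e/ and /e/, so it voices to [d]. /suowwimmetee/ → suowwimmedee.
Rule 2 (stop-cluster a-epenthesis): no segment meets the environment; /suowwimmedee/ is unchanged.
Rule 3 (degemination): /ww/ is a geminate; the first /w/ deletes. /mm/ is a geminate; the first /m/ deletes. /suowwimmedee/ → suowimedee.
Rule 4 (final vowel raising): /e/ is a mid vowel in word-final position, so it raises to [i]. /suowimedee/ → suowimedei.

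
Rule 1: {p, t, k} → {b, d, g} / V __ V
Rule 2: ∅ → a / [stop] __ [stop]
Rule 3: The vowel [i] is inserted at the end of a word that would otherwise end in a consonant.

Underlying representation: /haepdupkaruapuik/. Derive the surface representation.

haepadupakaruabuiki

Rule 1 (intervocalic voicing): /p/ is a voiceless stop between vowels /a/ and /u/, so it voices to [b]. /haepdupkaruapuik/ → haepdupkaruabuik.
Rule 2 (stop-cluster a-epenthesis): /p/ and /d/ form a stop–stop cluster, so [a] is inserted between them. /p/ and /k/ form a stop–stop cluster, so [a] is inserted between them. /haepdupkaruabuik/ → haepadupakaruabuik.
Rule 3 (final i-epenthesis): the form ends in the consonant /k/, so [i] is inserted word-finally. /haepadupakaruabuik/ → haepadupakaruabuiki.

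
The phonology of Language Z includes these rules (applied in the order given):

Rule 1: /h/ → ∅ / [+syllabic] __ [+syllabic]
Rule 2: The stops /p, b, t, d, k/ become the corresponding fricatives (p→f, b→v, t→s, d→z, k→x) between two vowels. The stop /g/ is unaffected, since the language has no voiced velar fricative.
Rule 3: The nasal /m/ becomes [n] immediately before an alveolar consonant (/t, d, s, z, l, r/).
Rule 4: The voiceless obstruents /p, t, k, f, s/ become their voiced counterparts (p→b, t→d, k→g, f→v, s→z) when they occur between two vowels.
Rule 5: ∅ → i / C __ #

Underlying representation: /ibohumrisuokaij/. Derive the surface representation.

ivounrizuoxaiji

Rule 1 (intervocalic h-deletion): /h/ occurs between vowels /o/ and /u/, so it deletes. /ibohumrisuokaij/ → iboumrisuokaij.
Rule 2 (intervocalic spirantization): /b/ is a stop between vowels /i/ and /o/, so it spirantizes to the fricative [v]. /k/ is a stop between vowels /o/ and /a/, so it spirantizes to the fricative [x]. /iboumrisuokaij/ → ivoumrisuoxaij.
Rule 3 (nasal place assimilation): /m/ precedes the alveolar consonant /r/, so it assimilates in place to [n]. /ivoumrisuoxaij/ → ivounrisuoxaij.
Rule 4 (intervocalic voicing): /s/ is a voiceless obstruent between vowels /i/ and /u/, so it voices to [z]. /ivounrisuoxaij/ → ivounrizuoxaij.
Rule 5 (final i-epenthesis): the form ends in the consonant /j/, so [i] is inserted word-finally. /ivounrizuoxaij/ → ivounrizuoxaiji.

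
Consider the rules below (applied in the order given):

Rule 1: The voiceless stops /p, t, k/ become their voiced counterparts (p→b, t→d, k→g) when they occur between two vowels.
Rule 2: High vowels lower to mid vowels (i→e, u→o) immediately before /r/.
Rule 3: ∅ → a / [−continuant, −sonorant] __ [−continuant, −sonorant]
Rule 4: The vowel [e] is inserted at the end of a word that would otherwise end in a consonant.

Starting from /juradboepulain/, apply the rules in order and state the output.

joradaboebulaine

Rule 1 (intervocalic voicing): /p/ is a voiceless stop between vowels /e/ and /u/, so it voices to [b]. /juradboepulain/ → juradboebulain.
Rule 2 (pre-rhotic lowering): /u/ is a high vowel immediately before /r/, so it lowers to [o]. /juradboebulain/ → joradboebulain.
Rule 3 (stop-cluster a-epenthesis): /d/ and /b/ form a stop–stop cluster, so [a] is inserted between them. /joradboebulain/ → joradaboebulain.
Rule 4 (final e-epenthesis): the form ends in the consonant /n/, so [e] is inserted word-finally. /joradaboebulain/ → joradaboebulaine.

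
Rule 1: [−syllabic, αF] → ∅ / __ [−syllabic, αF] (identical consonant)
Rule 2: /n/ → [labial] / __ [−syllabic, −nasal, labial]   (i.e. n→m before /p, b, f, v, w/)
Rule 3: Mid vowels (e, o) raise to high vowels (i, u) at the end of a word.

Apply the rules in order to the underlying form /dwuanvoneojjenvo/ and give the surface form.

Rule 1 (degemination): /jj/ is a geminate; the first /j/ deletes. /dwuanvoneojjenvo/ → dwuanvoneojenvo.
Rule 2 (nasal place assimilation): /n/ precedes the labial consonant /v/, so it assimilates in place to [m]. /n/ precedes the labial consonant /v/, so it assimilates in place to [m]. /dwuanvoneojenvo/ → dwuamvoneojemvo.
Rule 3 (final vowel raising): /o/ is a mid vowel in word-final position, so it raises to [u]. /dwuamvoneojemvo/ → dwuamvoneojemvu.

dwuamvoneojemvu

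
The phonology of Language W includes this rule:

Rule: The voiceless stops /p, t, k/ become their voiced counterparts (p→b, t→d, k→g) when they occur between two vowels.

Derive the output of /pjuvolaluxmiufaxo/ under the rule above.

pjuvolaluxmiufaxo

No segment of /pjuvolaluxmiufaxo/ meets the structural description of the rule, so the form surfaces unchanged.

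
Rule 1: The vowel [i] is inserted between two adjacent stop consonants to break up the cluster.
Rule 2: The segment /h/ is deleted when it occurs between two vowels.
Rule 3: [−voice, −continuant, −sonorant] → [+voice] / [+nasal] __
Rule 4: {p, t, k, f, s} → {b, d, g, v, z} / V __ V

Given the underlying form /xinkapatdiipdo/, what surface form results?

xingabadidiibido

Rule 1 (stop-cluster i-epenthesis): /t/ and /d/ form a stop–stop cluster, so [i] is inserted between them. /p/ and /d/ form a stop–stop cluster, so [i] is inserted between them. /xinkapatdiipdo/ → xinkapatidiipido.
Rule 2 (intervocalic h-deletion): no segment meets the environment; /xinkapatidiipido/ is unchanged.
Rule 3 (post-nasal voicing): /k/ is a voiceless stop immediately after the nasal /n/, so it voices to [g]. /xinkapatidiipido/ → xingapatidiipido.
Rule 4 (intervocalic voicing): /p/ is a voiceless obstruent between vowels /a/ and /a/, so it voices to [b]. /t/ is a voiceless obstruent between vowels /a/ and /i/, so it voices to [d]. /p/ is a voiceless obstruent between vowels /i/ and /i/, so it voices to [b]. /xingapatidiipido/ → xingabadidiibido.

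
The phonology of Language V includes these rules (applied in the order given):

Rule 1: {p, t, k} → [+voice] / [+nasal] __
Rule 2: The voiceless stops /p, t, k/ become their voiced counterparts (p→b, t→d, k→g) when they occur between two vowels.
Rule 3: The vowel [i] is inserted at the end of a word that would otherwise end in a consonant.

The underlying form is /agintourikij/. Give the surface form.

Rule 1 (post-nasal voicing): /t/ is a voiceless stop immediately after the nasal /n/, so it voices to [d]. /agintourikij/ → agindourikij.
Rule 2 (intervocalic voicing): /k/ is a voiceless stop between vowels /i/ and /i/, so it voices to [g]. /agindourikij/ → agindourigij.
Rule 3 (final i-epenthesis): the form ends in the consonant /j/, so [i] is inserted word-finally. /agindourigij/ → agindourigiji.

agindourigiji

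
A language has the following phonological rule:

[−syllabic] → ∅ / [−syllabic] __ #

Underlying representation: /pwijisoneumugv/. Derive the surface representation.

/v/ is the second consonant of a word-final cluster /gv/, so it deletes.
The other instances of /p/, /w/, /j/, /s/, /n/, /m/, /g/ do not occur in the required environment and remain unchanged.
Surface form: [pwijisoneumug].

pwijisoneumug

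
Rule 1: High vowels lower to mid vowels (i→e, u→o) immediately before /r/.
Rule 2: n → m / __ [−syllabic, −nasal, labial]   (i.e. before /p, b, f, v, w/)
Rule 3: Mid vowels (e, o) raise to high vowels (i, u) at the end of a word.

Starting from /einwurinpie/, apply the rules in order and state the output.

eimworimpii

Rule 1 (pre-rhotic lowering): /u/ is a high vowel immediately before /r/, so it lowers to [o]. /einwurinpie/ → einworinpie.
Rule 2 (nasal place assimilation): /n/ precedes the labial consonant /w/, so it assimilates in place to [m]. /n/ precedes the labial consonant /p/, so it assimilates in place to [m]. /einworinpie/ → eimworimpie.
Rule 3 (final vowel raising): /e/ is a mid vowel in word-final position, so it raises to [i]. /eimworimpie/ → eimworimpii.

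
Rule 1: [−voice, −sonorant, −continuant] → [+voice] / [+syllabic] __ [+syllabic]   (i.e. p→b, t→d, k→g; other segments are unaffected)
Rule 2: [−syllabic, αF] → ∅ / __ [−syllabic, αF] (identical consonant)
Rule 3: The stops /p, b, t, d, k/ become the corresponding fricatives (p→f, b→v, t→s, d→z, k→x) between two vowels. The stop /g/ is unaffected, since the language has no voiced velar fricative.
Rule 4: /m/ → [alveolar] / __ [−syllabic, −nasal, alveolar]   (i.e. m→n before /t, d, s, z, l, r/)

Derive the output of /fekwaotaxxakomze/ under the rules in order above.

fekwaozaxagonze

Rule 1 (intervocalic voicing): /t/ is a voiceless stop between vowels /o/ and /a/, so it voices to [d]. /k/ is a voiceless stop between vowels /a/ and /o/, so it voices to [g]. /fekwaotaxxakomze/ → fekwaodaxxagomze.
Rule 2 (degemination): /xx/ is a geminate; the first /x/ deletes. /fekwaodaxxagomze/ → fekwaodaxagomze.
Rule 3 (intervocalic spirantization): /d/ is a stop between vowels /o/ and /a/, so it spirantizes to the fricative [z]. /fekwaodaxagomze/ → fekwaozaxagomze.
Rule 4 (nasal place assimilation): /m/ precedes the alveolar consonant /z/, so it assimilates in place to [n]. /fekwaozaxagomze/ → fekwaozaxagonze.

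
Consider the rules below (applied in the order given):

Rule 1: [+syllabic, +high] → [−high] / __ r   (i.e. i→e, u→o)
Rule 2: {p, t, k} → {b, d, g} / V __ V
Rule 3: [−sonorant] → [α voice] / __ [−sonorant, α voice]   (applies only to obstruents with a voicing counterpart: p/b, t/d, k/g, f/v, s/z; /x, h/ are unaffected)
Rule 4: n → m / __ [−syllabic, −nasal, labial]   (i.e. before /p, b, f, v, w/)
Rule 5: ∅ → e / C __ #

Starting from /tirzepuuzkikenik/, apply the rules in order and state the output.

Rule 1 (pre-rhotic lowering): /i/ is a high vowel immediately before /r/, so it lowers to [e]. /tirzepuuzkikenik/ → terzepuuzkikenik.
Rule 2 (intervocalic voicing): /p/ is a voiceless stop between vowels /e/ and /u/, so it voices to [b]. /k/ is a voiceless stop between vowels /i/ and /e/, so it voices to [g]. /terzepuuzkikenik/ → terzebuuzkigenik.
Rule 3 (regressive voicing assimilation): /z/ precedes the voiceless obstruent /k/, so it devoices to [s] by assimilation. /terzebuuzkigenik/ → terzebuuskigenik.
Rule 4 (nasal place assimilation): no segment meets the environment; /terzebuuskigenik/ is unchanged.
Rule 5 (final e-epenthesis): the form ends in the consonant /k/, so [e] is inserted word-finally. /terzebuuskigenik/ → terzebuuskigenike.

terzebuuskigenike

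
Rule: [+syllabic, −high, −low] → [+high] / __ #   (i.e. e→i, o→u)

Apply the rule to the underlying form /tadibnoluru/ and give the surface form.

No segment of /tadibnoluru/ meets the structural description of the rule, so the form surfaces unchanged.

tadibnoluru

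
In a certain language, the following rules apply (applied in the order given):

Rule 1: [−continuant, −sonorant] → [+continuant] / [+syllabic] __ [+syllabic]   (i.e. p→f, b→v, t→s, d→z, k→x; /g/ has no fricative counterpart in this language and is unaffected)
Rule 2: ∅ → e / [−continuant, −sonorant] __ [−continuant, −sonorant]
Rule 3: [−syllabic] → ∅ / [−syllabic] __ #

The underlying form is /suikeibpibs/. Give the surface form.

suixeibepib

Rule 1 (intervocalic spirantization): /k/ is a stop between vowels /i/ and /e/, so it spirantizes to the fricative [x]. /suikeibpibs/ → suixeibpibs.
Rule 2 (stop-cluster e-epenthesis): /b/ and /p/ form a stop–stop cluster, so [e] is inserted between them. /suixeibpibs/ → suixeibepibs.
Rule 3 (final cluster simplification): /s/ is the second consonant of a word-final cluster /bs/, so it deletes. /suixeibepibs/ → suixeibepib.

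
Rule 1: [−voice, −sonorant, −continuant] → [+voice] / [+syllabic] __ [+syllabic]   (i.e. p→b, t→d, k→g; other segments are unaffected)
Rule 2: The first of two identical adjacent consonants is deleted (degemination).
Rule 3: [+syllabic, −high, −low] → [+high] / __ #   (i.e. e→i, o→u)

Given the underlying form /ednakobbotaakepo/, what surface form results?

ednagobodaagebu

Rule 1 (intervocalic voicing): /k/ is a voiceless stop between vowels /a/ and /o/, so it voices to [g]. /t/ is a voiceless stop between vowels /o/ and /a/, so it voices to [d]. /k/ is a voiceless stop between vowels /a/ and /e/, so it voices to [g]. /p/ is a voiceless stop between vowels /e/ and /o/, so it voices to [b]. /ednakobbotaakepo/ → ednagobbodaagebo.
Rule 2 (degemination): /bb/ is a geminate; the first /b/ deletes. /ednagobbodaagebo/ → ednagobodaagebo.
Rule 3 (final vowel raising): /o/ is a mid vowel in word-final position, so it raises to [u]. /ednagobodaagebo/ → ednagobodaagebu.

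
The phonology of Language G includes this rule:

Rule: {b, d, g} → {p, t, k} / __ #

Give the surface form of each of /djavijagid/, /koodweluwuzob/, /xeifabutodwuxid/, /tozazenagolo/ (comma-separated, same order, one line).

djavijagit, koodweluwuzop, xeifabutodwuxit, tozazenagolo

/djavijagid/: /d/ is a voiced stop in word-final position, so it devoices to [t]. → [djavijagit].
/koodweluwuzob/: /b/ is a voiced stop in word-final position, so it devoices to [p]. → [koodweluwuzop].
/xeifabutodwuxid/: /d/ is a voiced stop in word-final position, so it devoices to [t]. → [xeifabutodwuxit].
/tozazenagolo/: the rule's environment is not met; surfaces unchanged as [tozazenagolo].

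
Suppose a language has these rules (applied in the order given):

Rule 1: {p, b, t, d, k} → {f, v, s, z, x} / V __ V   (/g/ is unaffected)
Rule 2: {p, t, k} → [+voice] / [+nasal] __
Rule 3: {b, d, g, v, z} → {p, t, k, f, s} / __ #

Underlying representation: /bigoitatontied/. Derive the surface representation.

bigoisasondiet

Rule 1 (intervocalic spirantization): /t/ is a stop between vowels /i/ and /a/, so it spirantizes to the fricative [s]. /t/ is a stop between vowels /a/ and /o/, so it spirantizes to the fricative [s]. /bigoitatontied/ → bigoisasontied.
Rule 2 (post-nasal voicing): /t/ is a voiceless stop immediately after the nasal /n/, so it voices to [d]. /bigoisasontied/ → bigoisasondied.
Rule 3 (final devoicing): /d/ is a voiced obstruent in word-final position, so it devoices to [t]. /bigoisasondied/ → bigoisasondiet.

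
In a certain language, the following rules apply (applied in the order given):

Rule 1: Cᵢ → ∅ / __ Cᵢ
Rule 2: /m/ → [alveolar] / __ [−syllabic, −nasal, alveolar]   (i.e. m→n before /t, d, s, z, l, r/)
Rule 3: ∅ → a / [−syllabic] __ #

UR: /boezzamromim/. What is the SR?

boezanromima

Rule 1 (degemination): /zz/ is a geminate; the first /z/ deletes. /boezzamromim/ → boezamromim.
Rule 2 (nasal place assimilation): /m/ precedes the alveolar consonant /r/, so it assimilates in place to [n]. /boezamromim/ → boezanromim.
Rule 3 (final a-epenthesis): the form ends in the consonant /m/, so [a] is inserted word-finally. /boezanromim/ → boezanromima.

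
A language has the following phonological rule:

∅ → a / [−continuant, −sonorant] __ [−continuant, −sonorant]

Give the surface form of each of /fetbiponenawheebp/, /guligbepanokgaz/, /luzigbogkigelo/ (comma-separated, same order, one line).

fetabiponenawheebap, guligabepanokagaz, luzigabogakigelo

/fetbiponenawheebp/: /t/ and /b/ form a stop–stop cluster, so [a] is inserted between them. /b/ and /p/ form a stop–stop cluster, so [a] is inserted between them. → [fetabiponenawheebap].
/guligbepanokgaz/: /g/ and /b/ form a stop–stop cluster, so [a] is inserted between them. /k/ and /g/ form a stop–stop cluster, so [a] is inserted between them. → [guligabepanokagaz].
/luzigbogkigelo/: /g/ and /b/ form a stop–stop cluster, so [a] is inserted between them. /g/ and /k/ form a stop–stop cluster, so [a] is inserted between them. → [luzigabogakigelo].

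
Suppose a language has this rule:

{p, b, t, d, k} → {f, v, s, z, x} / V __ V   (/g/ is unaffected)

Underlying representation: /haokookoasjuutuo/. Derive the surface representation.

/k/ is a stop between vowels /o/ and /o/, so it spirantizes to the fricative [x].
/k/ is a stop between vowels /o/ and /o/, so it spirantizes to the fricative [x].
/t/ is a stop between vowels /u/ and /u/, so it spirantizes to the fricative [s].
Surface form: [haoxooxoasjuusuo].

haoxooxoasjuusuo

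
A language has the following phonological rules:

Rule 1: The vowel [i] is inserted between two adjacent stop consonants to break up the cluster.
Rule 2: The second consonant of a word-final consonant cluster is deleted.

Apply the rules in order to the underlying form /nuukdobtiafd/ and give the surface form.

nuukidobitiaf

Rule 1 (stop-cluster i-epenthesis): /k/ and /d/ form a stop–stop cluster, so [i] is inserted between them. /b/ and /t/ form a stop–stop cluster, so [i] is inserted between them. /nuukdobtiafd/ → nuukidobitiafd.
Rule 2 (final cluster simplification): /d/ is the second consonant of a word-final cluster /fd/, so it deletes. /nuukidobitiafd/ → nuukidobitiaf.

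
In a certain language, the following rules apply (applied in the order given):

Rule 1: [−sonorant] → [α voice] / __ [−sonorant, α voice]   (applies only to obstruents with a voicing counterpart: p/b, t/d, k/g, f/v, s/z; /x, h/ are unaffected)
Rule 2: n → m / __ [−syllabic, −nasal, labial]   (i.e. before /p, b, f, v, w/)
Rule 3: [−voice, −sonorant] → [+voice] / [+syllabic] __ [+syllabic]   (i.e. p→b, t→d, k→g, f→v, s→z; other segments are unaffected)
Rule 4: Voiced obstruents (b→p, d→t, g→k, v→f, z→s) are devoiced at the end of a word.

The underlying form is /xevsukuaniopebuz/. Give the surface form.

xefsuguaniobebus

Rule 1 (regressive voicing assimilation): /v/ precedes the voiceless obstruent /s/, so it devoices to [f] by assimilation. /xevsukuaniopebuz/ → xefsukuaniopebuz.
Rule 2 (nasal place assimilation): no segment meets the environment; /xefsukuaniopebuz/ is unchanged.
Rule 3 (intervocalic voicing): /k/ is a voiceless obstruent between vowels /u/ and /u/, so it voices to [g]. /p/ is a voiceless obstruent between vowels /o/ and /e/, so it voices to [b]. /xefsukuaniopebuz/ → xefsuguaniobebuz.
Rule 4 (final devoicing): /z/ is a voiced obstruent in word-final position, so it devoices to [s]. /xefsuguaniobebuz/ → xefsuguaniobebus.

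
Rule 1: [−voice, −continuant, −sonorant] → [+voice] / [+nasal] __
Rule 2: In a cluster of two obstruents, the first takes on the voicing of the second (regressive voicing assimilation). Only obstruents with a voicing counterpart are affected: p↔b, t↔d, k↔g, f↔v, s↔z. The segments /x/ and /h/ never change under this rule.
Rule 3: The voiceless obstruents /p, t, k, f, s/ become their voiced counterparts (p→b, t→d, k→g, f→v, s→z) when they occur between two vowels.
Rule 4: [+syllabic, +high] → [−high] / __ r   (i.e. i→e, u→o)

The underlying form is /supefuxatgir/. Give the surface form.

subevuxadger

Rule 1 (post-nasal voicing): no segment meets the environment; /supefuxatgir/ is unchanged.
Rule 2 (regressive voicing assimilation): /t/ precedes the voiced obstruent /g/, so it voices to [d] by assimilation. /supefuxatgir/ → supefuxadgir.
Rule 3 (intervocalic voicing): /p/ is a voiceless obstruent between vowels /u/ and /e/, so it voices to [b]. /f/ is a voiceless obstruent between vowels /e/ and /u/, so it voices to [v]. /supefuxadgir/ → subevuxadgir.
Rule 4 (pre-rhotic lowering): /i/ is a high vowel immediately before /r/, so it lowers to [e]. /subevuxadgir/ → subevuxadger.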